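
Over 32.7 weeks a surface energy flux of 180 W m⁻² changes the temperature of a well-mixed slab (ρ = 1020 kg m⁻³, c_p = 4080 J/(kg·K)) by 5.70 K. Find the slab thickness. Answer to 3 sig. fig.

Heat input Q = F Δt = 180 × 1.98×10^7 s = 3.56×10^9 J/m².
Required areal heat capacity C = Q / ΔT = 6.25×10^8 J/(m²·K).
Depth D = C / (ρ c_p) = 6.25×10^8 / (1020 × 4080) = 150 m.

150 m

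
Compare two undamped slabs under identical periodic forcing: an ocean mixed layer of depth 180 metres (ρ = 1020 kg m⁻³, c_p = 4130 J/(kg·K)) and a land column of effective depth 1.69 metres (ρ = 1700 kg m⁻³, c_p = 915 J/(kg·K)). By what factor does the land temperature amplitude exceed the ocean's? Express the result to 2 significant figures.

290

C_ocean = 1020 × 4130 × 180 = 7.58×10^8 J/(m²·K).
C_land = 1700 × 915 × 1.69 = 2.63×10^6 J/(m²·K).
Undamped amplitude ∝ 1/C, so A_land/A_ocean = C_ocean/C_land = 288.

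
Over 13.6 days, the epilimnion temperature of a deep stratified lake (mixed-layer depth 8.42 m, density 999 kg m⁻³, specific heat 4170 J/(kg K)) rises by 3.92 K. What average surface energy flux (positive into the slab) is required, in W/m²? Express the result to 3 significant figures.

117

Areal heat capacity C = ρ c_p D = 999 × 4170 × 8.42 = 3.51×10^7 J m⁻² K⁻¹.
Required heat per unit area: Q = C ΔT = 3.51×10^7 × 3.92 = 1.37×10^8 J/m².
Flux F = Q / Δt = 1.37×10^8 / 1.18×10^6 s = 117 W/m².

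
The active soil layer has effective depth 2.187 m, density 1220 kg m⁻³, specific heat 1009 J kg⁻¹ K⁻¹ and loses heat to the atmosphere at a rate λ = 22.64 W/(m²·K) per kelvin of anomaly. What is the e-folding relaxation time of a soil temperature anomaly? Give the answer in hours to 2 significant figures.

Areal heat capacity C = ρ c_p D = 1220 × 1009 × 2.187 = 2.69×10^6 J m⁻² K⁻¹.
Relaxation time τ = C / λ = 2.69×10^6 / 22.64 = 1.19×10^5 s.
In hours: 1.19×10^5 s / (3600 s/hour) = 33.0 hours.

33 hours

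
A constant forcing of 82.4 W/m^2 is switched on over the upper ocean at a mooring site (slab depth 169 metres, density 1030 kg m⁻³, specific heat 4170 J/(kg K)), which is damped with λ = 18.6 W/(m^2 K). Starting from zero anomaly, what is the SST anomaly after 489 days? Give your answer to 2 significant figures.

2.9 K

Areal heat capacity C = ρ c_p D = 1030 × 4170 × 169 = 7.26×10^8 J/(m²·K).
τ = C / λ = 7.26×10^8 / 18.6 = 3.90×10^7 s.
Equilibrium anomaly ΔT_eq = F / λ = 82.4 / 18.6 = 4.43 K.
t = 489 days = 4.22×10^7 s, so t/τ = 1.08.
ΔT(t) = ΔT_eq (1 − e^(−t/τ)) = 4.43 × (1 − e^−1.08) = 2.93 K.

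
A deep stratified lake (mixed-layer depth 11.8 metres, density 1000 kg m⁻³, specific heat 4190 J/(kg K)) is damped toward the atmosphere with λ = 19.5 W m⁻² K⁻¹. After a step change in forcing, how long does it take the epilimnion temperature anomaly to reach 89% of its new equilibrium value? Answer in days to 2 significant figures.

Areal heat capacity C = ρ c_p D = 1000 × 4190 × 11.8 = 4.94×10^7 J/(m²·K).
τ = C / λ = 4.94×10^7 / 19.5 = 2.54×10^6 s.
Fraction reached: 1 − e^(−t/τ) = 0.89 ⇒ t = −τ ln(1 − 0.89) = τ × 2.21.
t = 5.60×10^6 s = 64.8 days.

65 days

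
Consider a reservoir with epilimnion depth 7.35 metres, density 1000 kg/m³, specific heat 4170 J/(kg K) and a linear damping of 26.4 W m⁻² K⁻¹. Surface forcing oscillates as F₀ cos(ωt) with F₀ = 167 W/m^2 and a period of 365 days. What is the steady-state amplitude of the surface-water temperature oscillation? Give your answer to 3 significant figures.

6.16 K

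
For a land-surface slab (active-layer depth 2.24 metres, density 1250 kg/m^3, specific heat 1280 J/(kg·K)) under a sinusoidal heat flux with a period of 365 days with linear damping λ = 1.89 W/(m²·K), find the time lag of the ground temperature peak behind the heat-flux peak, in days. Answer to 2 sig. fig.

Areal heat capacity C = ρ c_p D = 1250 × 1280 × 2.24 = 3.58×10^6 J/(m^2 K).
ω = 2π / 3.15×10^7 s = 1.99×10^-7 s⁻¹.
Phase lag φ = arctan(Cω/λ) = arctan(0.714/1.89) = 0.361 rad.
Time lag = φ / ω = 0.361 / 1.99×10^-7 = 1.81×10^6 s = 21.0 days.

21 days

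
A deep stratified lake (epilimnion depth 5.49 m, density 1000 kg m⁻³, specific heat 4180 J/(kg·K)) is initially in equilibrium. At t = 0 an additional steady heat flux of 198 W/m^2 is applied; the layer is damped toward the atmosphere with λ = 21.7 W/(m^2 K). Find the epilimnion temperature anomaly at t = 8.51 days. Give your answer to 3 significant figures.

Areal heat capacity C = ρ c_p D = 1000 × 4180 × 5.49 = 2.29×10^7 J/(m^2 K).
τ = C / λ = 2.29×10^7 / 21.7 = 1.06×10^6 s.
Equilibrium anomaly ΔT_eq = F / λ = 198 / 21.7 = 9.12 K.
t = 8.51 days = 7.35×10^5 s, so t/τ = 0.695.
ΔT(t) = ΔT_eq (1 − e^(−t/τ)) = 9.12 × (1 − e^−0.695) = 4.57 K.

4.57 K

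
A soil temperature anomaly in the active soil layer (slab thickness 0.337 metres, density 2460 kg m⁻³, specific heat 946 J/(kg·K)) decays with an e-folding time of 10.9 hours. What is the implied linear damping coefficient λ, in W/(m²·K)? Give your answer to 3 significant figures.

20.0

Areal heat capacity C = ρ c_p D = 2460 × 946 × 0.337 = 7.84×10^5 J/(m^2 K).
τ = 10.9 hours = 39200 s.
λ = C / τ = 7.84×10^5 / 39200 = 20.0 W/(m²·K).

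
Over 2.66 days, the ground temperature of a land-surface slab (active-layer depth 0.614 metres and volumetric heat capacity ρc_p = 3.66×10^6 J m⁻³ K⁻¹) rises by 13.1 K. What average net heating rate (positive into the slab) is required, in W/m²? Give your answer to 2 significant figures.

Areal heat capacity C = ρc_p × D = 3.66×10^6 × 0.614 = 2.25×10^6 J/(m²·K).
Required heat per unit area: Q = C ΔT = 2.25×10^6 × 13.1 = 2.94×10^7 J/m².
Flux F = Q / Δt = 2.94×10^7 / 2.30×10^5 s = 128 W/m².

130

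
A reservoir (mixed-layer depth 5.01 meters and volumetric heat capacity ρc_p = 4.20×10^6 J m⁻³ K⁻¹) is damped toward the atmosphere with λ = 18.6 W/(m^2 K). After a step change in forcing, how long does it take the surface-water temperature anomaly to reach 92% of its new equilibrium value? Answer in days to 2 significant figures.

Areal heat capacity C = ρc_p × D = 4.20×10^6 × 5.01 = 2.10×10^7 J/(m²·K).
τ = C / λ = 2.10×10^7 / 18.6 = 1.13×10^6 s.
Fraction reached: 1 − e^(−t/τ) = 0.92 ⇒ t = −τ ln(1 − 0.92) = τ × 2.53.
t = 2.86×10^6 s = 33.1 days.

33 days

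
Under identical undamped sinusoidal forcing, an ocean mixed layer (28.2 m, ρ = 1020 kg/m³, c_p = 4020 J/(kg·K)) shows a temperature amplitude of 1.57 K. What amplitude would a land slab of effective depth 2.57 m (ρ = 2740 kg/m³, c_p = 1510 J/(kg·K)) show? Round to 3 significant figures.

17.1 K

C_ocean = 1.16×10^8 J/(m²·K); C_land = 1.06×10^7 J/(m²·K).
A ∝ 1/C ⇒ A_land = A_ocean × C_ocean/C_land = 1.57 × 10.9 = 17.1 K.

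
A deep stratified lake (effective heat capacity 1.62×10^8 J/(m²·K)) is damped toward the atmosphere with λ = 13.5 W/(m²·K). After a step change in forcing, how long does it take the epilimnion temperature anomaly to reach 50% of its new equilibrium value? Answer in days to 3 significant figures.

96.3 days

Areal heat capacity C = 1.62×10^8 J/(m²·K) (given).
τ = C / λ = 1.62×10^8 / 13.5 = 1.20×10^7 s.
Fraction reached: 1 − e^(−t/τ) = 0.50 ⇒ t = −τ ln(1 − 0.50) = τ × 0.693.
t = 8.32×10^6 s = 96.3 days.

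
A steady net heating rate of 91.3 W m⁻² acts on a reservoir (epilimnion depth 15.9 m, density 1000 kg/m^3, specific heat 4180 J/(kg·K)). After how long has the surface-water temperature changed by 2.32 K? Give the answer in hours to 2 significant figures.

Areal heat capacity C = ρ c_p D = 1000 × 4180 × 15.9 = 6.65×10^7 J/(m²·K).
Time required: Δt = C ΔT / F = 6.65×10^7 × 2.32 / 91.3 = 1.69×10^6 s.
In hours: 1.69×10^6 s / (3600 s/hour) = 469 hours.

470 hours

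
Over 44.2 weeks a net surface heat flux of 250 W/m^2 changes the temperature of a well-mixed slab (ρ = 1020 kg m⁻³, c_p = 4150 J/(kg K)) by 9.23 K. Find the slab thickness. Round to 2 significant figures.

Heat input Q = F Δt = 250 × 2.67×10^7 s = 6.68×10^9 J/m².
Required areal heat capacity C = Q / ΔT = 7.24×10^8 J/(m²·K).
Depth D = C / (ρ c_p) = 7.24×10^8 / (1020 × 4150) = 171 m.

170 m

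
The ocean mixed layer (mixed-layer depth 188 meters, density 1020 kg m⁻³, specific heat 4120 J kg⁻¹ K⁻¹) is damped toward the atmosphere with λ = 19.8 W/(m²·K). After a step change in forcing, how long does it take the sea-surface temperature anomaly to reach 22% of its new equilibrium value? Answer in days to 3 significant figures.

Areal heat capacity C = ρ c_p D = 1020 × 4120 × 188 = 7.90×10^8 J/(m^2 K).
τ = C / λ = 7.90×10^8 / 19.8 = 3.99×10^7 s.
Fraction reached: 1 − e^(−t/τ) = 0.22 ⇒ t = −τ ln(1 − 0.22) = τ × 0.248.
t = 9.91×10^6 s = 115 days.

115 days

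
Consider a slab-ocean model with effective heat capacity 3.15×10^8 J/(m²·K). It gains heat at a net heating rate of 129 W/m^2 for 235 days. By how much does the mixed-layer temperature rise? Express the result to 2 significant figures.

Areal heat capacity C = 3.15×10^8 J/(m²·K) (given).
Net heat input Q = F Δt = 129 × (235 days × 86400 s/day) = 2.62×10^9 J/m².
ΔT = Q / C = 2.62×10^9 / 3.15×10^8 = 8.31 K.

8.3 K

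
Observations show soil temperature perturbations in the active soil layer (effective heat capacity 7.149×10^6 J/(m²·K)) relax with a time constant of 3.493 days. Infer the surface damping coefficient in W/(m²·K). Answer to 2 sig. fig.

Areal heat capacity C = 7.149×10^6 J/(m²·K) (given).
τ = 3.493 days = 3.02×10^5 s.
λ = C / τ = 7.15×10^6 / 3.02×10^5 = 23.7 W/(m²·K).

24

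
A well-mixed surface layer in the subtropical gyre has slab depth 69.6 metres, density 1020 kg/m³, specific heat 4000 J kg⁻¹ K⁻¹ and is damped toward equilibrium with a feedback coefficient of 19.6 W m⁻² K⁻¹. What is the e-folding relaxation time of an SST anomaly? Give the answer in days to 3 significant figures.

168 days

Areal heat capacity C = ρ c_p D = 1020 × 4000 × 69.6 = 2.84×10^8 J/(m²·K).
Relaxation time τ = C / λ = 2.84×10^8 / 19.6 = 1.45×10^7 s.
In days: 1.45×10^7 s / (86400 s/day) = 168 days.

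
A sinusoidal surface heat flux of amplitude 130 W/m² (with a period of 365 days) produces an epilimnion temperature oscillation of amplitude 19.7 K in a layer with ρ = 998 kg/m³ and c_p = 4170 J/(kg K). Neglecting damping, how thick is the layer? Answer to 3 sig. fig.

7.96 m

ω = 2π / 3.15×10^7 s = 1.99×10^-7 s⁻¹.
Required C = F₀ / (A ω) = 130 / (19.7 × 1.99×10^-7) = 3.31×10^7 J/(m²·K).
D = C / (ρ c_p) = 3.31×10^7 / (998 × 4170) = 7.96 m.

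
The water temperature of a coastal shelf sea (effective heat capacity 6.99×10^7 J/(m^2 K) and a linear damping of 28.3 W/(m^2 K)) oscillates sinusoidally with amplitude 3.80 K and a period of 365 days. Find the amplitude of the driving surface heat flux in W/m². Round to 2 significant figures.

Areal heat capacity C = 6.99×10^7 J/(m^2 K) (given).
ω = 2π / 3.15×10^7 s = 1.99×10^-7 s⁻¹.
√((Cω)² + λ²) = √((13.9)² + 28.3²) = 31.5 W/(m²·K).
F₀ = A × √((Cω)²+λ²) = 3.80 × 31.5 = 120 W/m².

120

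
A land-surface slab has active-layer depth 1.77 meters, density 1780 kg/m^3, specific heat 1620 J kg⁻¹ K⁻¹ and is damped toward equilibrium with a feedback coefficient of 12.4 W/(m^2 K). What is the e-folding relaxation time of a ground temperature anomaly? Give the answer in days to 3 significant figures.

4.76 days

Areal heat capacity C = ρ c_p D = 1780 × 1620 × 1.77 = 5.10×10^6 J m⁻² K⁻¹.
Relaxation time τ = C / λ = 5.10×10^6 / 12.4 = 4.12×10^5 s.
In days: 4.12×10^5 s / (86400 s/day) = 4.76 days.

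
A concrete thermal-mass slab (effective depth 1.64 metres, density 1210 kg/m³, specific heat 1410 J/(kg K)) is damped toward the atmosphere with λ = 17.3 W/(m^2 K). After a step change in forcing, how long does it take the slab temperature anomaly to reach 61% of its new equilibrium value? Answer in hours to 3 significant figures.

42.3 hours

Areal heat capacity C = ρ c_p D = 1210 × 1410 × 1.64 = 2.80×10^6 J m⁻² K⁻¹.
τ = C / λ = 2.80×10^6 / 17.3 = 1.62×10^5 s.
Fraction reached: 1 − e^(−t/τ) = 0.61 ⇒ t = −τ ln(1 − 0.61) = τ × 0.942.
t = 1.52×10^5 s = 42.3 hours.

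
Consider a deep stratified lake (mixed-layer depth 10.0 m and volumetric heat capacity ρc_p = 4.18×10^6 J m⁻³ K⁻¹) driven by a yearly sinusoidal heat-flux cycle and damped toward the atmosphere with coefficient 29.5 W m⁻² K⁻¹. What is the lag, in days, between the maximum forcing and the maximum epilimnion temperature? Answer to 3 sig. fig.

Areal heat capacity C = ρc_p × D = 4.18×10^6 × 10.0 = 4.18×10^7 J/(m^2 K).
ω = 2π / 3.15×10^7 s = 1.99×10^-7 s⁻¹.
Phase lag φ = arctan(Cω/λ) = arctan(8.33/29.5) = 0.275 rad.
Time lag = φ / ω = 0.275 / 1.99×10^-7 = 1.38×10^6 s = 16.0 days.

16.0 days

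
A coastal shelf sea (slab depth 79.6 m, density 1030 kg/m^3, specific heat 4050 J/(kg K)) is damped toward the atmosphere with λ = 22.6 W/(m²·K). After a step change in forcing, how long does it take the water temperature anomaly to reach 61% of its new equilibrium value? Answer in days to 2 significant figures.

160 days

Areal heat capacity C = ρ c_p D = 1030 × 4050 × 79.6 = 3.32×10^8 J m⁻² K⁻¹.
τ = C / λ = 3.32×10^8 / 22.6 = 1.47×10^7 s.
Fraction reached: 1 − e^(−t/τ) = 0.61 ⇒ t = −τ ln(1 − 0.61) = τ × 0.942.
t = 1.38×10^7 s = 160 days.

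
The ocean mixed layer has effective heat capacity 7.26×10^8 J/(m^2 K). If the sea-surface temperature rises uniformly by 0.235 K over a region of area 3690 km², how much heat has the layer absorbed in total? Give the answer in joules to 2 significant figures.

Areal heat capacity C = 7.26×10^8 J/(m^2 K) (given).
Heat per unit area: q = C ΔT = 7.26×10^8 × 0.235 = 1.71×10^8 J/m².
Total heat: Q = q × A = 1.71×10^8 × (3690 × 10⁶ m²) = 6.30×10^17 J.

6.3×10^17 J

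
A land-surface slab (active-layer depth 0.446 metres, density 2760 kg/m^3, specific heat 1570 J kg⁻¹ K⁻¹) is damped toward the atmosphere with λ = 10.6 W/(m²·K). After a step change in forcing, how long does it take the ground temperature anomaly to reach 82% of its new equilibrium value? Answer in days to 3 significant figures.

3.62 days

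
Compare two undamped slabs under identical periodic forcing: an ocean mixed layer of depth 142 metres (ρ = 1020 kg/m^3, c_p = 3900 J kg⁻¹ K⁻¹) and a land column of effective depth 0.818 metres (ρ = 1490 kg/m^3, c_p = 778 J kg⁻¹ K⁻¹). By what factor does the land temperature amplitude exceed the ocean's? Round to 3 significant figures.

596

C_ocean = 1020 × 3900 × 142 = 5.65×10^8 J/(m²·K).
C_land = 1490 × 778 × 0.818 = 9.48×10^5 J/(m²·K).
Undamped amplitude ∝ 1/C, so A_land/A_ocean = C_ocean/C_land = 596.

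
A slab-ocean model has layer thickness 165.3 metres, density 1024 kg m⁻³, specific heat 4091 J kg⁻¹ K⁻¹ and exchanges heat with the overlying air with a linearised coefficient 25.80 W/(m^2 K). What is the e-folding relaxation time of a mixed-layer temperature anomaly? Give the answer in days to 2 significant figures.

310 days

Areal heat capacity C = ρ c_p D = 1024 × 4091 × 165.3 = 6.92×10^8 J m⁻² K⁻¹.
Relaxation time τ = C / λ = 6.92×10^8 / 25.80 = 2.68×10^7 s.
In days: 2.68×10^7 s / (86400 s/day) = 311 days.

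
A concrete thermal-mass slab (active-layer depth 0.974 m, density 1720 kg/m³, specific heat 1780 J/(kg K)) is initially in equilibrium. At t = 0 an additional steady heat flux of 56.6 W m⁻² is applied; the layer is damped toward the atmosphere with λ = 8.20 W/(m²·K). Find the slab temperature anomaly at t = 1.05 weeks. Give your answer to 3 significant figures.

Areal heat capacity C = ρ c_p D = 1720 × 1780 × 0.974 = 2.98×10^6 J/(m²·K).
τ = C / λ = 2.98×10^6 / 8.20 = 3.64×10^5 s.
Equilibrium anomaly ΔT_eq = F / λ = 56.6 / 8.20 = 6.90 K.
t = 1.05 weeks = 6.35×10^5 s, so t/τ = 1.75.
ΔT(t) = ΔT_eq (1 − e^(−t/τ)) = 6.90 × (1 − e^−1.75) = 5.70 K.

5.70 K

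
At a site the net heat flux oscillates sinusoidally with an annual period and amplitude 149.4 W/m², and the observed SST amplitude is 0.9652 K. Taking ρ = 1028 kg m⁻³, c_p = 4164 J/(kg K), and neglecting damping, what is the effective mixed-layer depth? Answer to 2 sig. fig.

180 m

ω = 2π / 3.15×10^7 s = 1.99×10^-7 s⁻¹.
Required C = F₀ / (A ω) = 149.4 / (0.9652 × 1.99×10^-7) = 7.77×10^8 J/(m²·K).
D = C / (ρ c_p) = 7.77×10^8 / (1028 × 4164) = 181 m.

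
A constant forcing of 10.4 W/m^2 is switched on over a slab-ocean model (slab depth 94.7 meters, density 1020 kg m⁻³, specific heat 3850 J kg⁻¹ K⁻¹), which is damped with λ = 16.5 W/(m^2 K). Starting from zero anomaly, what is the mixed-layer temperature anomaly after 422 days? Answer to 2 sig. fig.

Areal heat capacity C = ρ c_p D = 1020 × 3850 × 94.7 = 3.72×10^8 J/(m^2 K).
τ = C / λ = 3.72×10^8 / 16.5 = 2.25×10^7 s.
Equilibrium anomaly ΔT_eq = F / λ = 10.4 / 16.5 = 0.630 K.
t = 422 days = 3.65×10^7 s, so t/τ = 1.62.
ΔT(t) = ΔT_eq (1 − e^(−t/τ)) = 0.630 × (1 − e^−1.62) = 0.505 K.

0.51 K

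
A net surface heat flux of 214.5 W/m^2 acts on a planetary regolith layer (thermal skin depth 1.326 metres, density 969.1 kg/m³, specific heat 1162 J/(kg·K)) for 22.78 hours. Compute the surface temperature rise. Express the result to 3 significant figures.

11.8 K

Areal heat capacity C = ρ c_p D = 969.1 × 1162 × 1.326 = 1.49×10^6 J/(m^2 K).
Net heat input Q = F Δt = 214.5 × (22.78 hours × 3600 s/hour) = 1.76×10^7 J/m².
ΔT = Q / C = 1.76×10^7 / 1.49×10^6 = 11.8 K.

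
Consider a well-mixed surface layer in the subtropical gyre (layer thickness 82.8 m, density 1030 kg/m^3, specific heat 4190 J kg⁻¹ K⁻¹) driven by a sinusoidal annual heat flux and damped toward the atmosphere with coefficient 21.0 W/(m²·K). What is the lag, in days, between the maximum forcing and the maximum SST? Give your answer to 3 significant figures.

Areal heat capacity C = ρ c_p D = 1030 × 4190 × 82.8 = 3.57×10^8 J m⁻² K⁻¹.
ω = 2π / 3.15×10^7 s = 1.99×10^-7 s⁻¹.
Phase lag φ = arctan(Cω/λ) = arctan(71.2/21.0) = 1.28 rad.
Time lag = φ / ω = 1.28 / 1.99×10^-7 = 6.44×10^6 s = 74.6 days.

74.6 days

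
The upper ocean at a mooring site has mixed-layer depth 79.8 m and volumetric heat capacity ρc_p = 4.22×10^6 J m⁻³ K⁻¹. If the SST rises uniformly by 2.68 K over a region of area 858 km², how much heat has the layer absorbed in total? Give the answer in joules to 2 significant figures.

7.7×10^17 J

Areal heat capacity C = ρc_p × D = 4.22×10^6 × 79.8 = 3.37×10^8 J/(m^2 K).
Heat per unit area: q = C ΔT = 3.37×10^8 × 2.68 = 9.03×10^8 J/m².
Total heat: Q = q × A = 9.03×10^8 × (858 × 10⁶ m²) = 7.74×10^17 J.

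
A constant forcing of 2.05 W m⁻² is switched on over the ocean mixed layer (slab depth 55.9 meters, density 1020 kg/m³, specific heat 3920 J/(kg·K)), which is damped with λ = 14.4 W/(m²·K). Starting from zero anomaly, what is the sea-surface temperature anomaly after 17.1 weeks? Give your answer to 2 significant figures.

Areal heat capacity C = ρ c_p D = 1020 × 3920 × 55.9 = 2.24×10^8 J/(m²·K).
τ = C / λ = 2.24×10^8 / 14.4 = 1.55×10^7 s.
Equilibrium anomaly ΔT_eq = F / λ = 2.05 / 14.4 = 0.142 K.
t = 17.1 weeks = 1.03×10^7 s, so t/τ = 0.666.
ΔT(t) = ΔT_eq (1 − e^(−t/τ)) = 0.142 × (1 − e^−0.666) = 0.0692 K.

0.069 K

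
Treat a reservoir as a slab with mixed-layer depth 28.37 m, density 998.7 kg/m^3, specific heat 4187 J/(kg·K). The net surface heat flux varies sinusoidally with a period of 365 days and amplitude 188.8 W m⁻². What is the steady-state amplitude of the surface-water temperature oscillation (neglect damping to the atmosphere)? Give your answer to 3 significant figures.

Areal heat capacity C = ρ c_p D = 998.7 × 4187 × 28.37 = 1.19×10^8 J/(m²·K).
Angular frequency ω = 2π / T = 2π / 3.15×10^7 s = 1.99×10^-7 s⁻¹.
Cω = 1.19×10^8 × 1.99×10^-7 = 23.6 W/(m²·K).
Amplitude A = F₀ / (Cω) = 188.8 / 23.6 = 7.99 K.

7.99 K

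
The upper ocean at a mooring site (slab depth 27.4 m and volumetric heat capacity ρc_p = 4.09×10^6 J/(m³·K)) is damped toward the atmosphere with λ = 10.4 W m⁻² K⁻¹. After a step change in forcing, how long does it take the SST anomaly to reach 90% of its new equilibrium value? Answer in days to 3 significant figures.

Areal heat capacity C = ρc_p × D = 4.09×10^6 × 27.4 = 1.12×10^8 J m⁻² K⁻¹.
τ = C / λ = 1.12×10^8 / 10.4 = 1.08×10^7 s.
Fraction reached: 1 − e^(−t/τ) = 0.90 ⇒ t = −τ ln(1 − 0.90) = τ × 2.30.
t = 2.48×10^7 s = 287 days.

287 days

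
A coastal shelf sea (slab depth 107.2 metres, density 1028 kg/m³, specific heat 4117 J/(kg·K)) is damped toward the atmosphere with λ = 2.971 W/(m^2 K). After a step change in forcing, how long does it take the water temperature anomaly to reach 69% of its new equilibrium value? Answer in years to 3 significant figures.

Areal heat capacity C = ρ c_p D = 1028 × 4117 × 107.2 = 4.54×10^8 J m⁻² K⁻¹.
τ = C / λ = 4.54×10^8 / 2.971 = 1.53×10^8 s.
Fraction reached: 1 − e^(−t/τ) = 0.69 ⇒ t = −τ ln(1 − 0.69) = τ × 1.17.
t = 1.79×10^8 s = 5.67 years.

5.67 years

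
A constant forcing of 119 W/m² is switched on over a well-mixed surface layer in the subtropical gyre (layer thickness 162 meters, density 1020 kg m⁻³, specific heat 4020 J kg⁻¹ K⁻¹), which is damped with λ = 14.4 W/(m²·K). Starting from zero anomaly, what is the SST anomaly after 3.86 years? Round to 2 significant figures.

Areal heat capacity C = ρ c_p D = 1020 × 4020 × 162 = 6.64×10^8 J/(m^2 K).
τ = C / λ = 6.64×10^8 / 14.4 = 4.61×10^7 s.
Equilibrium anomaly ΔT_eq = F / λ = 119 / 14.4 = 8.26 K.
t = 3.86 years = 1.22×10^8 s, so t/τ = 2.64.
ΔT(t) = ΔT_eq (1 − e^(−t/τ)) = 8.26 × (1 − e^−2.64) = 7.67 K.

7.7 K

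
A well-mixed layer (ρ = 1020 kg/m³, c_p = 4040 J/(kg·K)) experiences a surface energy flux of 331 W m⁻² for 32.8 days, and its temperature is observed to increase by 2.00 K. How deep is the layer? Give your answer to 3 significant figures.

Heat input Q = F Δt = 331 × 2.83×10^6 s = 9.38×10^8 J/m².
Required areal heat capacity C = Q / ΔT = 4.69×10^8 J/(m²·K).
Depth D = C / (ρ c_p) = 4.69×10^8 / (1020 × 4040) = 114 m.

114 m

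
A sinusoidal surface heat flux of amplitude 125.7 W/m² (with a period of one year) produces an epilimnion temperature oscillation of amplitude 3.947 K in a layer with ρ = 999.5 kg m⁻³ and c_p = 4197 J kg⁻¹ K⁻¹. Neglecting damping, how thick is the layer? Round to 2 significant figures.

ω = 2π / 3.15×10^7 s = 1.99×10^-7 s⁻¹.
Required C = F₀ / (A ω) = 125.7 / (3.947 × 1.99×10^-7) = 1.60×10^8 J/(m²·K).
D = C / (ρ c_p) = 1.60×10^8 / (999.5 × 4197) = 38.1 m.

38 m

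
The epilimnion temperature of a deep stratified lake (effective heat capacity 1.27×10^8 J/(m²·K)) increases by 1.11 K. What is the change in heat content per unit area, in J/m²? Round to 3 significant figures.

Areal heat capacity C = 1.27×10^8 J/(m²·K) (given).
ΔQ = C ΔT = 1.27×10^8 × 1.11 = 1.41×10^8 J/m².

1.41×10^8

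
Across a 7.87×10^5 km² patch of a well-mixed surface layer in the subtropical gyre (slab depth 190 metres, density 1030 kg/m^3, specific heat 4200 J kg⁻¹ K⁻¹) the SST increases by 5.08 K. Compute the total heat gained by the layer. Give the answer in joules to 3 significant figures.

3.29×10^21 J

Areal heat capacity C = ρ c_p D = 1030 × 4200 × 190 = 8.22×10^8 J/(m^2 K).
Heat per unit area: q = C ΔT = 8.22×10^8 × 5.08 = 4.18×10^9 J/m².
Total heat: Q = q × A = 4.18×10^9 × (7.87×10^5 × 10⁶ m²) = 3.29×10^21 J.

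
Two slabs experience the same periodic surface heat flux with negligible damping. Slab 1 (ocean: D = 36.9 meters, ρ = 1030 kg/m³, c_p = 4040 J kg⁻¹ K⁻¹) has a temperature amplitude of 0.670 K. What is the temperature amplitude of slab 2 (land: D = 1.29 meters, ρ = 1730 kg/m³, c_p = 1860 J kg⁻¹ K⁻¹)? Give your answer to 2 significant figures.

C_ocean = 1.54×10^8 J/(m²·K); C_land = 4.15×10^6 J/(m²·K).
A ∝ 1/C ⇒ A_land = A_ocean × C_ocean/C_land = 0.670 × 37.0 = 24.8 K.

25 K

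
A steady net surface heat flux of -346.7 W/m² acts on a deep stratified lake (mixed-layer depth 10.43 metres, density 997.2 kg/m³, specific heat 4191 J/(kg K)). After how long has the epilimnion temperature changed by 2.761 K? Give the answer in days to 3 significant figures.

4.02 days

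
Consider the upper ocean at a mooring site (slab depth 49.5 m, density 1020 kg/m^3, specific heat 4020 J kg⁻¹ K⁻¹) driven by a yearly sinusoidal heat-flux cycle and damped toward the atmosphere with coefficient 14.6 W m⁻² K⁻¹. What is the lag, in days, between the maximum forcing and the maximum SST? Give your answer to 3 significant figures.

Areal heat capacity C = ρ c_p D = 1020 × 4020 × 49.5 = 2.03×10^8 J/(m²·K).
ω = 2π / 3.15×10^7 s = 1.99×10^-7 s⁻¹.
Phase lag φ = arctan(Cω/λ) = arctan(40.4/14.6) = 1.22 rad.
Time lag = φ / ω = 1.22 / 1.99×10^-7 = 6.15×10^6 s = 71.1 days.

71.1 days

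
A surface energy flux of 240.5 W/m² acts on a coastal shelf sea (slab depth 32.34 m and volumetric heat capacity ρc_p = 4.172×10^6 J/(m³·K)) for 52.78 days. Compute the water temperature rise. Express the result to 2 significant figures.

Areal heat capacity C = ρc_p × D = 4.172×10^6 × 32.34 = 1.35×10^8 J m⁻² K⁻¹.
Net heat input Q = F Δt = 240.5 × (52.78 days × 86400 s/day) = 1.10×10^9 J/m².
ΔT = Q / C = 1.10×10^9 / 1.35×10^8 = 8.13 K.

8.1 K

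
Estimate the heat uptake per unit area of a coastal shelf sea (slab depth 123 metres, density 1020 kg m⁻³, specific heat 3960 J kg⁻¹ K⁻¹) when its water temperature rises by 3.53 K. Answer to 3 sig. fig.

1.75×10^9

Areal heat capacity C = ρ c_p D = 1020 × 3960 × 123 = 4.97×10^8 J m⁻² K⁻¹.
ΔQ = C ΔT = 4.97×10^8 × 3.53 = 1.75×10^9 J/m².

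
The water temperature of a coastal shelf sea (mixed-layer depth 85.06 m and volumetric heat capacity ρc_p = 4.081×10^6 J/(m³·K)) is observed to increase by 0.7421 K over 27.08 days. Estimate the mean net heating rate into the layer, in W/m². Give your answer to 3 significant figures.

Areal heat capacity C = ρc_p × D = 4.081×10^6 × 85.06 = 3.47×10^8 J/(m²·K).
Required heat per unit area: Q = C ΔT = 3.47×10^8 × 0.7421 = 2.58×10^8 J/m².
Flux F = Q / Δt = 2.58×10^8 / 2.34×10^6 s = 110 W/m².

110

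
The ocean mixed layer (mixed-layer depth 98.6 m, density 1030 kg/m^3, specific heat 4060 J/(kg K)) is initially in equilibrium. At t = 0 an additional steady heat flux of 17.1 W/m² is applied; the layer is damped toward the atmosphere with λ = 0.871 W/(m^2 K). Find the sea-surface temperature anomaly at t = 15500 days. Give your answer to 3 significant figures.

18.5 K

Areal heat capacity C = ρ c_p D = 1030 × 4060 × 98.6 = 4.12×10^8 J m⁻² K⁻¹.
τ = C / λ = 4.12×10^8 / 0.871 = 4.73×10^8 s.
Equilibrium anomaly ΔT_eq = F / λ = 17.1 / 0.871 = 19.6 K.
t = 15500 days = 1.34×10^9 s, so t/τ = 2.83.
ΔT(t) = ΔT_eq (1 − e^(−t/τ)) = 19.6 × (1 − e^−2.83) = 18.5 K.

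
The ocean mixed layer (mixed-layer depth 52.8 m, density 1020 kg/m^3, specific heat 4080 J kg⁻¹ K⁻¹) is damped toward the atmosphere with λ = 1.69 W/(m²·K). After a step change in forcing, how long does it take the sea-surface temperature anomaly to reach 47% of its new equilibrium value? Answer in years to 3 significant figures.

Areal heat capacity C = ρ c_p D = 1020 × 4080 × 52.8 = 2.20×10^8 J/(m²·K).
τ = C / λ = 2.20×10^8 / 1.69 = 1.30×10^8 s.
Fraction reached: 1 − e^(−t/τ) = 0.47 ⇒ t = −τ ln(1 − 0.47) = τ × 0.635.
t = 8.25×10^7 s = 2.62 years.

2.62 years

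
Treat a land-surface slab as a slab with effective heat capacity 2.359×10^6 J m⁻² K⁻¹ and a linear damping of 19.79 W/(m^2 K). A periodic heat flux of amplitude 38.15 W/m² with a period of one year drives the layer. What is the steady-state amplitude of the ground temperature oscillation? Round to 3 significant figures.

Areal heat capacity C = 2.359×10^6 J m⁻² K⁻¹ (given).
Angular frequency ω = 2π / T = 2π / 3.15×10^7 s = 1.99×10^-7 s⁻¹.
√((Cω)² + λ²) = √((0.470)² + 19.79²) = 19.8 W/(m²·K).
Amplitude A = F₀ / √((Cω)²+λ²) = 38.15 / 19.8 = 1.93 K.

1.93 K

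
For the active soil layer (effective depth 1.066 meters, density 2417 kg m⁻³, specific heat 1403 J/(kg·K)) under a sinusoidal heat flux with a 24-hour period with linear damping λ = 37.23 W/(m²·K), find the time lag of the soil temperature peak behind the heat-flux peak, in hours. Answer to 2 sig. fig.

Areal heat capacity C = ρ c_p D = 2417 × 1403 × 1.066 = 3.61×10^6 J/(m²·K).
ω = 2π / 86400 s = 7.27×10^-5 s⁻¹.
Phase lag φ = arctan(Cω/λ) = arctan(263/37.23) = 1.43 rad.
Time lag = φ / ω = 1.43 / 7.27×10^-5 = 19700 s = 5.46 hours.

5.5 hours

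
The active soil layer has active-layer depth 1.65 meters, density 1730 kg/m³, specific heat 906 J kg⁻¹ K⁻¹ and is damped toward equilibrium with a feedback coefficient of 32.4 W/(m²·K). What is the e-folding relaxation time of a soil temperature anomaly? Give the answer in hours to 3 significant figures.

Areal heat capacity C = ρ c_p D = 1730 × 906 × 1.65 = 2.59×10^6 J/(m²·K).
Relaxation time τ = C / λ = 2.59×10^6 / 32.4 = 79800 s.
In hours: 79800 s / (3600 s/hour) = 22.2 hours.

22.2 hours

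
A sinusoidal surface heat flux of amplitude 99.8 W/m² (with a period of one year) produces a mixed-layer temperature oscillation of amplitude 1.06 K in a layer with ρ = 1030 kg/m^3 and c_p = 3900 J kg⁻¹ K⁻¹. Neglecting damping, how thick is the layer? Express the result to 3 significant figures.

ω = 2π / 3.15×10^7 s = 1.99×10^-7 s⁻¹.
Required C = F₀ / (A ω) = 99.8 / (1.06 × 1.99×10^-7) = 4.73×10^8 J/(m²·K).
D = C / (ρ c_p) = 4.73×10^8 / (1030 × 3900) = 118 m.

118 m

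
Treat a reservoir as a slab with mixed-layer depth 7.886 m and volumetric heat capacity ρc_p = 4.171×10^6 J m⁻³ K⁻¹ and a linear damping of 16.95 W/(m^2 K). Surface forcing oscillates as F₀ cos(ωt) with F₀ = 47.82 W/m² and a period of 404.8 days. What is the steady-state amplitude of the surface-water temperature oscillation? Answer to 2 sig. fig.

Areal heat capacity C = ρc_p × D = 4.171×10^6 × 7.886 = 3.29×10^7 J/(m²·K).
Angular frequency ω = 2π / T = 2π / 3.50×10^7 s = 1.80×10^-7 s⁻¹.
√((Cω)² + λ²) = √((5.91)² + 16.95²) = 18.0 W/(m²·K).
Amplitude A = F₀ / √((Cω)²+λ²) = 47.82 / 18.0 = 2.66 K.

2.7 K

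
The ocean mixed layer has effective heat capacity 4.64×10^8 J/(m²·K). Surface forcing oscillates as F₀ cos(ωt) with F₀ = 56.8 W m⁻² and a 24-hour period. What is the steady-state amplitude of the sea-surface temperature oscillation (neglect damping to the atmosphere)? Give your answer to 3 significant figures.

0.00168 K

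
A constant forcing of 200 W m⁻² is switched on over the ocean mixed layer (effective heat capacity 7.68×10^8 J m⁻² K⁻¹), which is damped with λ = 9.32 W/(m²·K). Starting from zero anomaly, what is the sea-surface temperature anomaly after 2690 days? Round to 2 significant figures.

20 K

Areal heat capacity C = 7.68×10^8 J m⁻² K⁻¹ (given).
τ = C / λ = 7.68×10^8 / 9.32 = 8.24×10^7 s.
Equilibrium anomaly ΔT_eq = F / λ = 200 / 9.32 = 21.5 K.
t = 2690 days = 2.32×10^8 s, so t/τ = 2.82.
ΔT(t) = ΔT_eq (1 − e^(−t/τ)) = 21.5 × (1 − e^−2.82) = 20.2 K.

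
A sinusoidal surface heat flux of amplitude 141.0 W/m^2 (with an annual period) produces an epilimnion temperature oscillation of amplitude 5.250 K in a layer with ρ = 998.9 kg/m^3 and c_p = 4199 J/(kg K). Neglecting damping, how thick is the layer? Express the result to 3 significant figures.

32.1 m

ω = 2π / 3.15×10^7 s = 1.99×10^-7 s⁻¹.
Required C = F₀ / (A ω) = 141.0 / (5.250 × 1.99×10^-7) = 1.35×10^8 J/(m²·K).
D = C / (ρ c_p) = 1.35×10^8 / (998.9 × 4199) = 32.1 m.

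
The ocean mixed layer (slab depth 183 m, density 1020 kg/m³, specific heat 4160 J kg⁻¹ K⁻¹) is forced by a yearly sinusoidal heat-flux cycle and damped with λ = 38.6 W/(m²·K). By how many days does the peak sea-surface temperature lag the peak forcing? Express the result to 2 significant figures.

77 days

Areal heat capacity C = ρ c_p D = 1020 × 4160 × 183 = 7.77×10^8 J/(m^2 K).
ω = 2π / 3.15×10^7 s = 1.99×10^-7 s⁻¹.
Phase lag φ = arctan(Cω/λ) = arctan(155/38.6) = 1.33 rad.
Time lag = φ / ω = 1.33 / 1.99×10^-7 = 6.66×10^6 s = 77.0 days.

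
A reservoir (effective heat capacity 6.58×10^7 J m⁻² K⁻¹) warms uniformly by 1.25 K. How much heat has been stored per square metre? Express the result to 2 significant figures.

Areal heat capacity C = 6.58×10^7 J m⁻² K⁻¹ (given).
ΔQ = C ΔT = 6.58×10^7 × 1.25 = 8.22×10^7 J/m².

8.2×10^7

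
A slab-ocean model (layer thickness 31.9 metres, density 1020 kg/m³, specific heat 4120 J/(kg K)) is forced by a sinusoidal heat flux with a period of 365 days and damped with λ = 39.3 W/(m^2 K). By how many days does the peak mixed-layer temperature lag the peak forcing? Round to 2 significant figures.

Areal heat capacity C = ρ c_p D = 1020 × 4120 × 31.9 = 1.34×10^8 J/(m^2 K).
ω = 2π / 3.15×10^7 s = 1.99×10^-7 s⁻¹.
Phase lag φ = arctan(Cω/λ) = arctan(26.7/39.3) = 0.597 rad.
Time lag = φ / ω = 0.597 / 1.99×10^-7 = 3.00×10^6 s = 34.7 days.

35 days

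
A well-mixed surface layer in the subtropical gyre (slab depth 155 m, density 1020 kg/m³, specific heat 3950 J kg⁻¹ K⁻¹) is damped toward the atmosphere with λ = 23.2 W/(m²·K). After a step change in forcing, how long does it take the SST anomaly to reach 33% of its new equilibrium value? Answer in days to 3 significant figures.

Areal heat capacity C = ρ c_p D = 1020 × 3950 × 155 = 6.24×10^8 J/(m^2 K).
τ = C / λ = 6.24×10^8 / 23.2 = 2.69×10^7 s.
Fraction reached: 1 − e^(−t/τ) = 0.33 ⇒ t = −τ ln(1 − 0.33) = τ × 0.400.
t = 1.08×10^7 s = 125 days.

125 days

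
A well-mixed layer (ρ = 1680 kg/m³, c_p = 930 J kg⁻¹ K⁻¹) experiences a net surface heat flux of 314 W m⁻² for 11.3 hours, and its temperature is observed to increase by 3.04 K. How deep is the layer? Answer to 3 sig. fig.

Heat input Q = F Δt = 314 × 40700 s = 1.28×10^7 J/m².
Required areal heat capacity C = Q / ΔT = 4.20×10^6 J/(m²·K).
Depth D = C / (ρ c_p) = 4.20×10^6 / (1680 × 930) = 2.69 m.

2.69 m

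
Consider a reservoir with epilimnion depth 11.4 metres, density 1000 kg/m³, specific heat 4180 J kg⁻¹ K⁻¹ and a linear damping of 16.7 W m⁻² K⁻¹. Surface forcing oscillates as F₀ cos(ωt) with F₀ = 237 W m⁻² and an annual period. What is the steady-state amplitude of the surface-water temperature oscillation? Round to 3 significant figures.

12.3 K

Areal heat capacity C = ρ c_p D = 1000 × 4180 × 11.4 = 4.77×10^7 J m⁻² K⁻¹.
Angular frequency ω = 2π / T = 2π / 3.15×10^7 s = 1.99×10^-7 s⁻¹.
√((Cω)² + λ²) = √((9.49)² + 16.7²) = 19.2 W/(m²·K).
Amplitude A = F₀ / √((Cω)²+λ²) = 237 / 19.2 = 12.3 K.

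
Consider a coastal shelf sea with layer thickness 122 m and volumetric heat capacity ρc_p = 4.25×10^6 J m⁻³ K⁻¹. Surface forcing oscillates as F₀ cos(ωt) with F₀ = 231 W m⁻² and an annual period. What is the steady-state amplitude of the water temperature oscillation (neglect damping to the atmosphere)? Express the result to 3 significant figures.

2.24 K

Areal heat capacity C = ρc_p × D = 4.25×10^6 × 122 = 5.18×10^8 J/(m^2 K).
Angular frequency ω = 2π / T = 2π / 3.15×10^7 s = 1.99×10^-7 s⁻¹.
Cω = 5.18×10^8 × 1.99×10^-7 = 103 W/(m²·K).
Amplitude A = F₀ / (Cω) = 231 / 103 = 2.24 K.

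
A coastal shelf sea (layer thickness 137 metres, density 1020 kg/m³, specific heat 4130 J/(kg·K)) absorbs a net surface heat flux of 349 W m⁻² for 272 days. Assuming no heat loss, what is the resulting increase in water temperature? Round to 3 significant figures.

Areal heat capacity C = ρ c_p D = 1020 × 4130 × 137 = 5.77×10^8 J/(m^2 K).
Net heat input Q = F Δt = 349 × (272 days × 86400 s/day) = 8.20×10^9 J/m².
ΔT = Q / C = 8.20×10^9 / 5.77×10^8 = 14.2 K.

14.2 K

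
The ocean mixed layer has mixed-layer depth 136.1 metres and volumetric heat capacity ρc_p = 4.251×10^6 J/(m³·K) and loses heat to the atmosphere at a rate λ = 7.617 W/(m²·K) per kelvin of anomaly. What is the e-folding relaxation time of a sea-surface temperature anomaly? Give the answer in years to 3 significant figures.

Areal heat capacity C = ρc_p × D = 4.251×10^6 × 136.1 = 5.79×10^8 J/(m^2 K).
Relaxation time τ = C / λ = 5.79×10^8 / 7.617 = 7.60×10^7 s.
In years: 7.60×10^7 s / (3.156×10^7 s/year) = 2.41 years.

2.41 years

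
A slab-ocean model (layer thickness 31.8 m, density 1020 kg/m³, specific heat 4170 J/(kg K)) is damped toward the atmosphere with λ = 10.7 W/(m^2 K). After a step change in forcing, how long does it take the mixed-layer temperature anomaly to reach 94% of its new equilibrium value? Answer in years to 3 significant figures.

Areal heat capacity C = ρ c_p D = 1020 × 4170 × 31.8 = 1.35×10^8 J/(m^2 K).
τ = C / λ = 1.35×10^8 / 10.7 = 1.26×10^7 s.
Fraction reached: 1 − e^(−t/τ) = 0.94 ⇒ t = −τ ln(1 − 0.94) = τ × 2.81.
t = 3.56×10^7 s = 1.13 years.

1.13 years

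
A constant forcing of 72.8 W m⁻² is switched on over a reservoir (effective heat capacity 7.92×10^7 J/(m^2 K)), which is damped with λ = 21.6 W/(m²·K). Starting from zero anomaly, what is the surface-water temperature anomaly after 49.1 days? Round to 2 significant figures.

2.3 K

Areal heat capacity C = 7.92×10^7 J/(m^2 K) (given).
τ = C / λ = 7.92×10^7 / 21.6 = 3.67×10^6 s.
Equilibrium anomaly ΔT_eq = F / λ = 72.8 / 21.6 = 3.37 K.
t = 49.1 days = 4.24×10^6 s, so t/τ = 1.16.
ΔT(t) = ΔT_eq (1 − e^(−t/τ)) = 3.37 × (1 − e^−1.16) = 2.31 K.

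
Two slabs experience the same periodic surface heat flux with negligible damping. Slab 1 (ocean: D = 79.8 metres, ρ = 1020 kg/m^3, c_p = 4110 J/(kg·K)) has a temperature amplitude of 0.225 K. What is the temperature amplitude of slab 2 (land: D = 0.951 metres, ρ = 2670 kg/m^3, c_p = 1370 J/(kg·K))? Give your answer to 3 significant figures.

21.6 K

C_ocean = 3.35×10^8 J/(m²·K); C_land = 3.48×10^6 J/(m²·K).
A ∝ 1/C ⇒ A_land = A_ocean × C_ocean/C_land = 0.225 × 96.2 = 21.6 K.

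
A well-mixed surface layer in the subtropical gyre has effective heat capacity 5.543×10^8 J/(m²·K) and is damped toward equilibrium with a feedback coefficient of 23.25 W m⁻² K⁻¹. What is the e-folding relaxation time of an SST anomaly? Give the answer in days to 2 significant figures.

280 days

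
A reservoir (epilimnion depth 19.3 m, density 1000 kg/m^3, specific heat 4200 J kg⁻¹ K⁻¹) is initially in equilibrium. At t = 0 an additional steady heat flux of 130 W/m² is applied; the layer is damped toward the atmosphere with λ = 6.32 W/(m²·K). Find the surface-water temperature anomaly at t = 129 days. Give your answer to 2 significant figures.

Areal heat capacity C = ρ c_p D = 1000 × 4200 × 19.3 = 8.11×10^7 J/(m^2 K).
τ = C / λ = 8.11×10^7 / 6.32 = 1.28×10^7 s.
Equilibrium anomaly ΔT_eq = F / λ = 130 / 6.32 = 20.6 K.
t = 129 days = 1.11×10^7 s, so t/τ = 0.869.
ΔT(t) = ΔT_eq (1 − e^(−t/τ)) = 20.6 × (1 − e^−0.869) = 11.9 K.

12 K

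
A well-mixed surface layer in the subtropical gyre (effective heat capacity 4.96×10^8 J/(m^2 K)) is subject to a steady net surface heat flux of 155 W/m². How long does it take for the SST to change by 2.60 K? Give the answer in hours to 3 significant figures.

Areal heat capacity C = 4.96×10^8 J/(m^2 K) (given).
Time required: Δt = C ΔT / F = 4.96×10^8 × 2.60 / 155 = 8.32×10^6 s.
In hours: 8.32×10^6 s / (3600 s/hour) = 2310 hours.

2310 hours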